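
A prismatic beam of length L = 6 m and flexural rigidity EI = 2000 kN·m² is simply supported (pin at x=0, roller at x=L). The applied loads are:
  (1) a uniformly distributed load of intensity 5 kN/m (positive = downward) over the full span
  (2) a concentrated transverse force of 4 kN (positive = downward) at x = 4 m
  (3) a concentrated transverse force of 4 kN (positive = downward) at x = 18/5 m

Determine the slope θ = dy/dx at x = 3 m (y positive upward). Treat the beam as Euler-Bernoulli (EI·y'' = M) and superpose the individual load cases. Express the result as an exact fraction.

θ(3) = -1111/1125000 rad

Load 1 — uniform load w=5 kN/m over full span:
  θ_1 = -w(L³-6Lx²+4x³)/(24EI) = -5·(6³-6·6·3²+4·3³)/(24·2000) = 0 rad
Load 2 — point force P=4 kN at a=4 m (b=L-a=2):
  θ_2 = -Pb(L²-b²-3x²)/(6LEI)  [x≤a] = -4·2·(6²-2²-3·3²)/(6·6·2000) = -1/1800 rad
Load 3 — point force P=4 kN at a=18/5 m (b=L-a=12/5):
  θ_3 = -Pb(L²-b²-3x²)/(6LEI)  [x≤a] = -4·(12/5)·(6²-(12/5)²-3·3²)/(6·6·2000) = -27/62500 rad
Superposition: θ = Σ θ_i = -1111/1125000 rad ≈ -0.000988 rad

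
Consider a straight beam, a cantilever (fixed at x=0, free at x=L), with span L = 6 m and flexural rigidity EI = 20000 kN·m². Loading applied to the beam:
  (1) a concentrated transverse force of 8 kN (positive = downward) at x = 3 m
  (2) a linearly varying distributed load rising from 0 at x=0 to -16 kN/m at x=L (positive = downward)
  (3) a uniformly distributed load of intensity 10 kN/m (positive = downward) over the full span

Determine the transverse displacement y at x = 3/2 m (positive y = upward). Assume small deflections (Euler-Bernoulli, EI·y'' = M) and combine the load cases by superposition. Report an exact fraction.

Load 1 — point force P=8 kN at a=3 m (b=L-a=3):
  y_1 = -Px²(3a-x)/(6EI)  [x≤a] = -8·(3/2)²·(3·3-(3/2))/(6·20000) = -9/8000 m
Load 2 — triangular load w₀=-16 kN/m (0→w₀ over full span):
  y_2 = (w₀Lx³/12-w₀L²x²/6-w₀x⁵/(120L))/EI = ((-16)·6·(3/2)³/12-(-16)·6²·(3/2)²/6-(-16)·(3/2)⁵/(120·6))/20000 = 30267/3200000 m
Load 3 — uniform load w=10 kN/m over full span:
  y_3 = -wx²(x²-4Lx+6L²)/(24EI) = -10·(3/2)²·((3/2)²-4·6·(3/2)+6·6²)/(24·20000) = -2187/256000 m
Superposition: y = Σ y_i = -1341/6400000 m ≈ -0.000210 m

y(3/2) = -1341/6400000 m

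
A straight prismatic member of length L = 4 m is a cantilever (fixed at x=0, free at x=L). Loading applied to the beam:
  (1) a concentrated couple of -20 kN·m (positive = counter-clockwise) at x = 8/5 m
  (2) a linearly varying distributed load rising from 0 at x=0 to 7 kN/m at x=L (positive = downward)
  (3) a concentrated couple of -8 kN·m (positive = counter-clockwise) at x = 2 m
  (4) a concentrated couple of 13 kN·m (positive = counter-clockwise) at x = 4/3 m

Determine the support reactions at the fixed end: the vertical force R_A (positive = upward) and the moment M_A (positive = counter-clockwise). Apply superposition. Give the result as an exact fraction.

R_A = 14 kN, M_A = 157/3 kN·m

Load 1 — applied couple M₀=-20 kN·m at a=8/5 m (b=L-a=12/5):
  R_A = 0 kN
  M_A = -M₀ = -(-20) = 20 kN·m
Load 2 — triangular load w₀=7 kN/m (0→w₀ over full span):
  R_A = w₀L/2 = 7·4/2 = 14 kN
  M_A = w₀L²/3 = 7·4²/3 = 112/3 kN·m
Load 3 — applied couple M₀=-8 kN·m at a=2 m (b=L-a=2):
  R_A = 0 kN
  M_A = -M₀ = -(-8) = 8 kN·m
Load 4 — applied couple M₀=13 kN·m at a=4/3 m (b=L-a=8/3):
  R_A = 0 kN
  M_A = -M₀ = -13 kN·m
Superposition: R_A = 14 kN, M_A = 157/3 kN·m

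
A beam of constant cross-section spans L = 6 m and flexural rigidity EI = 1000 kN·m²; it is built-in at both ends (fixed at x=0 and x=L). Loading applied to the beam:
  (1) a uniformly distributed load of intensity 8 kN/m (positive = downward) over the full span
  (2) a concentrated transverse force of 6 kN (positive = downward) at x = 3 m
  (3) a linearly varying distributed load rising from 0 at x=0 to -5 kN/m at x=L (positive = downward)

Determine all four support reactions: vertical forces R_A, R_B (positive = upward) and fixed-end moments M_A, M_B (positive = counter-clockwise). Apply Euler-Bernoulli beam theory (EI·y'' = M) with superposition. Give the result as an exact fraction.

Load 1 — uniform load w=8 kN/m over full span:
  R_A = wL/2 = 8·6/2 = 24 kN
  M_A = wL²/12 = 8·6²/12 = 24 kN·m
  R_B = wL/2 = 8·6/2 = 24 kN
  M_B = -wL²/12 = -8·6²/12 = -24 kN·m
Load 2 — point force P=6 kN at a=3 m (b=L-a=3):
  R_A = Pb²(3a+b)/L³ = 6·3²·(3·3+3)/6³ = 3 kN
  M_A = Pab²/L² = 6·3·3²/6² = 9/2 kN·m
  R_B = Pa²(a+3b)/L³ = 6·3²·(3+3·3)/6³ = 3 kN
  M_B = -Pa²b/L² = -6·3²·3/6² = -9/2 kN·m
Load 3 — triangular load w₀=-5 kN/m (0→w₀ over full span):
  R_A = 3w₀L/20 = 3·(-5)·6/20 = -9/2 kN
  M_A = w₀L²/30 = (-5)·6²/30 = -6 kN·m
  R_B = 7w₀L/20 = 7·(-5)·6/20 = -21/2 kN
  M_B = -w₀L²/20 = -(-5)·6²/20 = 9 kN·m
Superposition: R_A = 45/2 kN, M_A = 45/2 kN·m, R_B = 33/2 kN, M_B = -39/2 kN·m

R_A = 45/2 kN, M_A = 45/2 kN·m, R_B = 33/2 kN, M_B = -39/2 kN·m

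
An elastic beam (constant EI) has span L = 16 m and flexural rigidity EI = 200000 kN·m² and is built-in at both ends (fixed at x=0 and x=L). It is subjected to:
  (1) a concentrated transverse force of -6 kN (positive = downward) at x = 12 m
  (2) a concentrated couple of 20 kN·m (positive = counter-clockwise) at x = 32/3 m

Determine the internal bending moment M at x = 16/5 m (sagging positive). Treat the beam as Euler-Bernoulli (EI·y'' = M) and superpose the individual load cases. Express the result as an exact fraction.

M(16/5) = 1/6 kN·m

Load 1 — point force P=-6 kN at a=12 m (b=L-a=4):
  M_1 = Pb²(3a+b)x/L³ - Pab²/L²  [x≤a] = (-6)·4²·(3·12+4)·(16/5)/16³ - (-6)·12·4²/16² = 3/2 kN·m
Load 2 — applied couple M₀=20 kN·m at a=32/3 m (b=L-a=16/3):
  M_2 = R_Ax - M_A  [x≤a] with R_A=5/3, M_A=20/3 = (5/3)·(16/5) - (20/3) = -4/3 kN·m
Superposition: M = Σ M_i = 1/6 kN·m ≈ 0.166667 kN·m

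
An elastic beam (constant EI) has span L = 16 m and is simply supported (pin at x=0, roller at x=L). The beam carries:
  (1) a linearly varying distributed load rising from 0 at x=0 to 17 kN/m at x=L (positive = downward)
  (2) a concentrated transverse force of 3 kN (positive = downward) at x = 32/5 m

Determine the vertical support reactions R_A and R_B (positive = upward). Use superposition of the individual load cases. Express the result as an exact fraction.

R_A = 707/15 kN, R_B = 1378/15 kN

Load 1 — triangular load w₀=17 kN/m (0→w₀ over full span):
  R_A = w₀L/6 = 17·16/6 = 136/3 kN
  R_B = w₀L/3 = 17·16/3 = 272/3 kN
Load 2 — point force P=3 kN at a=32/5 m (b=L-a=48/5):
  R_A = Pb/L = 3·(48/5)/16 = 9/5 kN
  R_B = Pa/L = 3·(32/5)/16 = 6/5 kN
Superposition: R_A = 707/15 kN, R_B = 1378/15 kN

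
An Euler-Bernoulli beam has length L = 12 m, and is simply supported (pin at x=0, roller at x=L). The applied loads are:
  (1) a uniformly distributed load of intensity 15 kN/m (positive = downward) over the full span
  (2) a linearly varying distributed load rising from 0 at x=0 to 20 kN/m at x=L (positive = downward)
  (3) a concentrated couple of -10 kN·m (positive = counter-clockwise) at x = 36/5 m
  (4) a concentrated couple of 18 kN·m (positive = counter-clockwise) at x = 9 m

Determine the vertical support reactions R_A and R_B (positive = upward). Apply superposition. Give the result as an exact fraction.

Load 1 — uniform load w=15 kN/m over full span:
  R_A = wL/2 = 15·12/2 = 90 kN
  R_B = wL/2 = 15·12/2 = 90 kN
Load 2 — triangular load w₀=20 kN/m (0→w₀ over full span):
  R_A = w₀L/6 = 20·12/6 = 40 kN
  R_B = w₀L/3 = 20·12/3 = 80 kN
Load 3 — applied couple M₀=-10 kN·m at a=36/5 m (b=L-a=24/5):
  R_A = M₀/L = (-10)/12 = -5/6 kN
  R_B = -M₀/L = -(-10)/12 = 5/6 kN
Load 4 — applied couple M₀=18 kN·m at a=9 m (b=L-a=3):
  R_A = M₀/L = 18/12 = 3/2 kN
  R_B = -M₀/L = -18/12 = -3/2 kN
Superposition: R_A = 392/3 kN, R_B = 508/3 kN

R_A = 392/3 kN, R_B = 508/3 kN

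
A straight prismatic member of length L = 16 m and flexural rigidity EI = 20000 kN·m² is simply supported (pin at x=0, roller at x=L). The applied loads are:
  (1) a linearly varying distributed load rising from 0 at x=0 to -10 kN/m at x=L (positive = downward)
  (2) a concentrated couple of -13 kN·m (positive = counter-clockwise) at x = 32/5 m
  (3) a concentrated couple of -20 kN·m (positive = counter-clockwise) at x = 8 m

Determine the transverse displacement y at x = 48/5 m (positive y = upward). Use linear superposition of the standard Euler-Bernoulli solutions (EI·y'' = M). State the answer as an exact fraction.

Load 1 — triangular load w₀=-10 kN/m (0→w₀ over full span):
  y_1 = -w₀x(7L⁴-10L²x²+3x⁴)/(360LEI) = -(-10)·(48/5)·(7·16⁴-10·16²·(48/5)²+3·(48/5)⁴)/(360·16·20000) = 1212416/5859375 m
Load 2 — applied couple M₀=-13 kN·m at a=32/5 m (b=L-a=48/5):
  y_2 = (M₀x³/(6L)-M₀(x-a)²/2+C₁x)/EI  [x>a] with C₁=M₀(3b²-L²)/(6L)=-208/75 = ((-13)·(48/5)³/(6·16)-(-13)·((48/5)-(32/5))²/2+(-208/75)·(48/5))/20000 = -312/78125 m
Load 3 — applied couple M₀=-20 kN·m at a=8 m (b=L-a=8):
  y_3 = (M₀x³/(6L)-M₀(x-a)²/2+C₁x)/EI  [x>a] with C₁=M₀(3b²-L²)/(6L)=40/3 = ((-20)·(48/5)³/(6·16)-(-20)·((48/5)-8)²/2+(40/3)·(48/5))/20000 = -24/15625 m
Superposition: y = Σ y_i = 1180016/5859375 m ≈ 0.201389 m

y(48/5) = 1180016/5859375 m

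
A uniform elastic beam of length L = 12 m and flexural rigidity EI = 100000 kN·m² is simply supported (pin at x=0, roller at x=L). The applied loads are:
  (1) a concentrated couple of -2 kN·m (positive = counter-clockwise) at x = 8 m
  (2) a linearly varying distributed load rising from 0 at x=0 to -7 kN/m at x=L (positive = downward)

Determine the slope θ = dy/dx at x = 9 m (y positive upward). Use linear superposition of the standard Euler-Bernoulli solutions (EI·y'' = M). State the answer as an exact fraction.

θ(9) = -83719/48000000 rad

Load 1 — applied couple M₀=-2 kN·m at a=8 m (b=L-a=4):
  θ_1 = (M₀x²/(2L)-M₀(x-a)+C₁)/EI  [x>a] with C₁=M₀(3b²-L²)/(6L)=8/3 = ((-2)·9²/(2·12)-(-2)·(9-8)+(8/3))/100000 = -1/48000 rad
Load 2 — triangular load w₀=-7 kN/m (0→w₀ over full span):
  θ_2 = -w₀(7L⁴-30L²x²+15x⁴)/(360LEI) = -(-7)·(7·12⁴-30·12²·9²+15·9⁴)/(360·12·100000) = -27573/16000000 rad
Superposition: θ = Σ θ_i = -83719/48000000 rad ≈ -0.001744 rad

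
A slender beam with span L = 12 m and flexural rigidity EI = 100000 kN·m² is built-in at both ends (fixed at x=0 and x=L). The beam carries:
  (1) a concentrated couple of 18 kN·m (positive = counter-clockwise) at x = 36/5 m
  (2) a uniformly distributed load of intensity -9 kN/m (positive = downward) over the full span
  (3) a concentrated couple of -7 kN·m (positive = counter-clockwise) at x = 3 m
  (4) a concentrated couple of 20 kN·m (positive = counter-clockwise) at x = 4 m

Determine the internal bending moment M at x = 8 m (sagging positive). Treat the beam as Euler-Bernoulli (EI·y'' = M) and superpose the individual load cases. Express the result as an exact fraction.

M(8) = -159353/3600 kN·m

Load 1 — applied couple M₀=18 kN·m at a=36/5 m (b=L-a=24/5):
  M_1 = R_Ax - M_A - M₀  [x>a] with R_A=54/25, M_A=144/25 = (54/25)·8 - (144/25) - 18 = -162/25 kN·m
Load 2 — uniform load w=-9 kN/m over full span:
  M_2 = wLx/2 - wL²/12 - wx²/2 = (-9)·12·8/2 - (-9)·12²/12 - (-9)·8²/2 = -36 kN·m
Load 3 — applied couple M₀=-7 kN·m at a=3 m (b=L-a=9):
  M_3 = R_Ax - M_A - M₀  [x>a] with R_A=-21/32, M_A=21/16 = (-21/32)·8 - (21/16) - (-7) = 7/16 kN·m
Load 4 — applied couple M₀=20 kN·m at a=4 m (b=L-a=8):
  M_4 = R_Ax - M_A - M₀  [x>a] with R_A=20/9, M_A=0 = (20/9)·8 - 0 - 20 = -20/9 kN·m
Superposition: M = Σ M_i = -159353/3600 kN·m ≈ -44.264722 kN·m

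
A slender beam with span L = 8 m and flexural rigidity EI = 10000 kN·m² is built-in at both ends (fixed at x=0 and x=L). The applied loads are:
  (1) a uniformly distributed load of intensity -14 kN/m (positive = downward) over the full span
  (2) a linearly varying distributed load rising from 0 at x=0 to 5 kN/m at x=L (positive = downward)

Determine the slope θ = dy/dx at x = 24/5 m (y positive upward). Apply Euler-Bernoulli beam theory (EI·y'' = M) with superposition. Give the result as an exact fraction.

θ(24/5) = -192/78125 rad

Load 1 — uniform load w=-14 kN/m over full span:
  θ_1 = -wx(L-x)(L-2x)/(12EI) = -(-14)·(24/5)·(8-(24/5))·(8-2·(24/5))/(12·10000) = -224/78125 rad
Load 2 — triangular load w₀=5 kN/m (0→w₀ over full span):
  θ_2 = -w₀(2x(L-x)(L-2x)(x+2L)+x²(L-x)²)/(120LEI) = -5·(2·(24/5)·(8-(24/5))·(8-2·(24/5))·((24/5)+2·8)+(24/5)²·(8-(24/5))²)/(120·8·10000) = 32/78125 rad
Superposition: θ = Σ θ_i = -192/78125 rad ≈ -0.002458 rad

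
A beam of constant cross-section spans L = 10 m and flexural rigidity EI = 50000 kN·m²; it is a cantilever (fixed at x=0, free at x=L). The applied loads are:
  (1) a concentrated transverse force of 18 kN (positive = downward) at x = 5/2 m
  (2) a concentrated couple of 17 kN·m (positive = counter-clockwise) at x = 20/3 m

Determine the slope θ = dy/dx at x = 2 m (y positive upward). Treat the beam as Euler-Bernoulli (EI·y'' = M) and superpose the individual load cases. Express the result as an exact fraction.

Load 1 — point force P=18 kN at a=5/2 m (b=L-a=15/2):
  θ_1 = -Px(2a-x)/(2EI)  [x≤a] = -18·2·(2·(5/2)-2)/(2·50000) = -27/25000 rad
Load 2 — applied couple M₀=17 kN·m at a=20/3 m (b=L-a=10/3):
  θ_2 = M₀x/EI  [x≤a] = 17·2/50000 = 17/25000 rad
Superposition: θ = Σ θ_i = -1/2500 rad ≈ -0.000400 rad

θ(2) = -1/2500 rad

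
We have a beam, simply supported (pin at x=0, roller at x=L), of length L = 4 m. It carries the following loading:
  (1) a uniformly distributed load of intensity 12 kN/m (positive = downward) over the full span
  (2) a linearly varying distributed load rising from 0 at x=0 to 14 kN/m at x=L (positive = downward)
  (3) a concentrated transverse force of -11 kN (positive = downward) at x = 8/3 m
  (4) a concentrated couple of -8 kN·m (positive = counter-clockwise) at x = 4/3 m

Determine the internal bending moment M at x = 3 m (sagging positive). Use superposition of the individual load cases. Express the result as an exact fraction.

M(3) = 299/12 kN·m

Load 1 — uniform load w=12 kN/m over full span:
  M_1 = wx(L-x)/2 = 12·3·(4-3)/2 = 18 kN·m
Load 2 — triangular load w₀=14 kN/m (0→w₀ over full span):
  M_2 = w₀Lx/6 - w₀x³/(6L) = 14·4·3/6 - 14·3³/(6·4) = 49/4 kN·m
Load 3 — point force P=-11 kN at a=8/3 m (b=L-a=4/3):
  M_3 = Pa(L-x)/L  [x>a] = (-11)·(8/3)·(4-3)/4 = -22/3 kN·m
Load 4 — applied couple M₀=-8 kN·m at a=4/3 m (b=L-a=8/3):
  M_4 = M₀x/L - M₀  [x>a] = (-8)·3/4 - (-8) = 2 kN·m
Superposition: M = Σ M_i = 299/12 kN·m ≈ 24.916667 kN·m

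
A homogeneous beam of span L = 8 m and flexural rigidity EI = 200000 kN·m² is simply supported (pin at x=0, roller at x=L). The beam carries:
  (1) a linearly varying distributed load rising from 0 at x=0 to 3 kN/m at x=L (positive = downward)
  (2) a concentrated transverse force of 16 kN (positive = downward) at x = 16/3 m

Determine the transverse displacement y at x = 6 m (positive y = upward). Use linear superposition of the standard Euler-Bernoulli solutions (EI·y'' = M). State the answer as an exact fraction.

y(6) = -5563/6480000 m

Load 1 — triangular load w₀=3 kN/m (0→w₀ over full span):
  y_1 = -w₀x(7L⁴-10L²x²+3x⁴)/(360LEI) = -3·6·(7·8⁴-10·8²·6²+3·6⁴)/(360·8·200000) = -119/400000 m
Load 2 — point force P=16 kN at a=16/3 m (b=L-a=8/3):
  y_2 = -Pa(L-x)(2Lx-a²-x²)/(6LEI)  [x>a] = -16·(16/3)·(8-6)·(2·8·6-(16/3)²-6²)/(6·8·200000) = -142/253125 m
Superposition: y = Σ y_i = -5563/6480000 m ≈ -0.000858 m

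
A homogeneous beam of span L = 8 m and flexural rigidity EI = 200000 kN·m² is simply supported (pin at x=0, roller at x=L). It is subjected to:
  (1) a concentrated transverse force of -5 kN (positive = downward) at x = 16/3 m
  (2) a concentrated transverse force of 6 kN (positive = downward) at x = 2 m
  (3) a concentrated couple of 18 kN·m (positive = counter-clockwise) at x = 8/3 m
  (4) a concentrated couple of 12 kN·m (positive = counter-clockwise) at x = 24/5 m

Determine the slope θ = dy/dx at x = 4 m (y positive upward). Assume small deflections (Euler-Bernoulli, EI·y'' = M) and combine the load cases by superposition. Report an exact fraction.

θ(4) = 22577/405000000 rad

Load 1 — point force P=-5 kN at a=16/3 m (b=L-a=8/3):
  θ_1 = -Pb(L²-b²-3x²)/(6LEI)  [x≤a] = -(-5)·(8/3)·(8²-(8/3)²-3·4²)/(6·8·200000) = 1/81000 rad
Load 2 — point force P=6 kN at a=2 m (b=L-a=6):
  θ_2 = -Pa(2L²-6Lx+3x²+a²)/(6LEI)  [x>a] = -6·2·(2·8²-6·8·4+3·4²+2²)/(6·8·200000) = 3/200000 rad
Load 3 — applied couple M₀=18 kN·m at a=8/3 m (b=L-a=16/3):
  θ_3 = (M₀x²/(2L)-M₀(x-a)+C₁)/EI  [x>a] with C₁=M₀(3b²-L²)/(6L)=8 = (18·4²/(2·8)-18·(4-(8/3))+8)/200000 = 1/100000 rad
Load 4 — applied couple M₀=12 kN·m at a=24/5 m (b=L-a=16/5):
  θ_4 = (M₀x²/(2L)+C₁)/EI  [x≤a] with C₁=M₀(3b²-L²)/(6L)=-208/25 = (12·4²/(2·8)+(-208/25))/200000 = 23/1250000 rad
Superposition: θ = Σ θ_i = 22577/405000000 rad ≈ 0.000056 rad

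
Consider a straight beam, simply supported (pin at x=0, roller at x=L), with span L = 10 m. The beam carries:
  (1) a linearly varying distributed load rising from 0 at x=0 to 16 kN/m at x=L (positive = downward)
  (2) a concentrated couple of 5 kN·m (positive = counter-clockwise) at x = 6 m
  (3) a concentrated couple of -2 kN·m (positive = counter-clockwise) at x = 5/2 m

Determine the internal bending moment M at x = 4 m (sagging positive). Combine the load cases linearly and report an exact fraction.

Load 1 — triangular load w₀=16 kN/m (0→w₀ over full span):
  M_1 = w₀Lx/6 - w₀x³/(6L) = 16·10·4/6 - 16·4³/(6·10) = 448/5 kN·m
Load 2 — applied couple M₀=5 kN·m at a=6 m (b=L-a=4):
  M_2 = M₀x/L  [x≤a] = 5·4/10 = 2 kN·m
Load 3 — applied couple M₀=-2 kN·m at a=5/2 m (b=L-a=15/2):
  M_3 = M₀x/L - M₀  [x>a] = (-2)·4/10 - (-2) = 6/5 kN·m
Superposition: M = Σ M_i = 464/5 kN·m ≈ 92.800000 kN·m

M(4) = 464/5 kN·m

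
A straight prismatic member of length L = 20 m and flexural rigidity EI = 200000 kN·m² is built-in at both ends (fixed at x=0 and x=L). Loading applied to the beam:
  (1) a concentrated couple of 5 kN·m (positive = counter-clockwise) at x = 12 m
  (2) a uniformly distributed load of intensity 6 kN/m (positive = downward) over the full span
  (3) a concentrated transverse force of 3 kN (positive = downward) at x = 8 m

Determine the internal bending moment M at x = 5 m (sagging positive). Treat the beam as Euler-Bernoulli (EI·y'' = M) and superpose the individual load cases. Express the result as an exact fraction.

Load 1 — applied couple M₀=5 kN·m at a=12 m (b=L-a=8):
  M_1 = R_Ax - M_A  [x≤a] with R_A=9/25, M_A=8/5 = (9/25)·5 - (8/5) = 1/5 kN·m
Load 2 — uniform load w=6 kN/m over full span:
  M_2 = wLx/2 - wL²/12 - wx²/2 = 6·20·5/2 - 6·20²/12 - 6·5²/2 = 25 kN·m
Load 3 — point force P=3 kN at a=8 m (b=L-a=12):
  M_3 = Pb²(3a+b)x/L³ - Pab²/L²  [x≤a] = 3·12²·(3·8+12)·5/20³ - 3·8·12²/20² = 27/25 kN·m
Superposition: M = Σ M_i = 657/25 kN·m ≈ 26.280000 kN·m

M(5) = 657/25 kN·m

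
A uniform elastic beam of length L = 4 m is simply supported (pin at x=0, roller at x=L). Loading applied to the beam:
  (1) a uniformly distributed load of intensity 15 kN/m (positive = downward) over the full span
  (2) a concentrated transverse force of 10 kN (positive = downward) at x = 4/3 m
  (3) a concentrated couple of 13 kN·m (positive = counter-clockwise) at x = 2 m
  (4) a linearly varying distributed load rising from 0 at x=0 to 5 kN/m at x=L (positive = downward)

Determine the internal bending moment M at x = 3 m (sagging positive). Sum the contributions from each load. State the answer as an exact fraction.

M(3) = 647/24 kN·m

Load 1 — uniform load w=15 kN/m over full span:
  M_1 = wx(L-x)/2 = 15·3·(4-3)/2 = 45/2 kN·m
Load 2 — point force P=10 kN at a=4/3 m (b=L-a=8/3):
  M_2 = Pa(L-x)/L  [x>a] = 10·(4/3)·(4-3)/4 = 10/3 kN·m
Load 3 — applied couple M₀=13 kN·m at a=2 m (b=L-a=2):
  M_3 = M₀x/L - M₀  [x>a] = 13·3/4 - 13 = -13/4 kN·m
Load 4 — triangular load w₀=5 kN/m (0→w₀ over full span):
  M_4 = w₀Lx/6 - w₀x³/(6L) = 5·4·3/6 - 5·3³/(6·4) = 35/8 kN·m
Superposition: M = Σ M_i = 647/24 kN·m ≈ 26.958333 kN·m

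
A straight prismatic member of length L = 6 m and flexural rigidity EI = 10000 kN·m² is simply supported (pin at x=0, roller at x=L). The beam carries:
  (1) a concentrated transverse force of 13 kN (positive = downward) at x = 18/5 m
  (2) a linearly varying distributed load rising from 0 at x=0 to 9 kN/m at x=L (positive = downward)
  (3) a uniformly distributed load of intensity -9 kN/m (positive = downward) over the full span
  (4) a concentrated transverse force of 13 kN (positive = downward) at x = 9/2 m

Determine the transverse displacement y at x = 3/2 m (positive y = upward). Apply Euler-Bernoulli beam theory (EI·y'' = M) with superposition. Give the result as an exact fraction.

y(3/2) = -352143/640000000 m

Load 1 — point force P=13 kN at a=18/5 m (b=L-a=12/5):
  y_1 = -Pbx(L²-b²-x²)/(6LEI)  [x≤a] = -13·(12/5)·(3/2)·(6²-(12/5)²-(3/2)²)/(6·6·10000) = -36387/10000000 m
Load 2 — triangular load w₀=9 kN/m (0→w₀ over full span):
  y_2 = -w₀x(7L⁴-10L²x²+3x⁴)/(360LEI) = -9·(3/2)·(7·6⁴-10·6²·(3/2)²+3·(3/2)⁴)/(360·6·10000) = -26487/5120000 m
Load 3 — uniform load w=-9 kN/m over full span:
  y_3 = -wx(L³-2Lx²+x³)/(24EI) = -(-9)·(3/2)·(6³-2·6·(3/2)²+(3/2)³)/(24·10000) = 13851/1280000 m
Load 4 — point force P=13 kN at a=9/2 m (b=L-a=3/2):
  y_4 = -Pbx(L²-b²-x²)/(6LEI)  [x≤a] = -13·(3/2)·(3/2)·(6²-(3/2)²-(3/2)²)/(6·6·10000) = -819/320000 m
Superposition: y = Σ y_i = -352143/640000000 m ≈ -0.000550 m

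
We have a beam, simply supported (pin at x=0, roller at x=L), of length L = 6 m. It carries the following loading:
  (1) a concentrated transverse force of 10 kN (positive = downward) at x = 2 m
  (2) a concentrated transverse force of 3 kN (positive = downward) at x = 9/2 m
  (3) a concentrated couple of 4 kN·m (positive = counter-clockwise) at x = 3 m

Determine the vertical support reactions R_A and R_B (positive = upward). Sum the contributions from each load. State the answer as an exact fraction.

Load 1 — point force P=10 kN at a=2 m (b=L-a=4):
  R_A = Pb/L = 10·4/6 = 20/3 kN
  R_B = Pa/L = 10·2/6 = 10/3 kN
Load 2 — point force P=3 kN at a=9/2 m (b=L-a=3/2):
  R_A = Pb/L = 3·(3/2)/6 = 3/4 kN
  R_B = Pa/L = 3·(9/2)/6 = 9/4 kN
Load 3 — applied couple M₀=4 kN·m at a=3 m (b=L-a=3):
  R_A = M₀/L = 4/6 = 2/3 kN
  R_B = -M₀/L = -4/6 = -2/3 kN
Superposition: R_A = 97/12 kN, R_B = 59/12 kN

R_A = 97/12 kN, R_B = 59/12 kN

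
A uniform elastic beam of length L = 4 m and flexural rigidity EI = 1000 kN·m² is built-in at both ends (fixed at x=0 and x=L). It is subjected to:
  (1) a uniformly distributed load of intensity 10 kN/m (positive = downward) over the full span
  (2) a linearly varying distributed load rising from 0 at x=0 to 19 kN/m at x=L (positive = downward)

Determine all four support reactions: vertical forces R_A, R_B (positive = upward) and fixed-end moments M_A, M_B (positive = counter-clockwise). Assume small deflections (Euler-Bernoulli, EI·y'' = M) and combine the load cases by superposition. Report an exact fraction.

R_A = 157/5 kN, M_A = 352/15 kN·m, R_B = 233/5 kN, M_B = -428/15 kN·m

Load 1 — uniform load w=10 kN/m over full span:
  R_A = wL/2 = 10·4/2 = 20 kN
  M_A = wL²/12 = 10·4²/12 = 40/3 kN·m
  R_B = wL/2 = 10·4/2 = 20 kN
  M_B = -wL²/12 = -10·4²/12 = -40/3 kN·m
Load 2 — triangular load w₀=19 kN/m (0→w₀ over full span):
  R_A = 3w₀L/20 = 3·19·4/20 = 57/5 kN
  M_A = w₀L²/30 = 19·4²/30 = 152/15 kN·m
  R_B = 7w₀L/20 = 7·19·4/20 = 133/5 kN
  M_B = -w₀L²/20 = -19·4²/20 = -76/5 kN·m
Superposition: R_A = 157/5 kN, M_A = 352/15 kN·m, R_B = 233/5 kN, M_B = -428/15 kN·m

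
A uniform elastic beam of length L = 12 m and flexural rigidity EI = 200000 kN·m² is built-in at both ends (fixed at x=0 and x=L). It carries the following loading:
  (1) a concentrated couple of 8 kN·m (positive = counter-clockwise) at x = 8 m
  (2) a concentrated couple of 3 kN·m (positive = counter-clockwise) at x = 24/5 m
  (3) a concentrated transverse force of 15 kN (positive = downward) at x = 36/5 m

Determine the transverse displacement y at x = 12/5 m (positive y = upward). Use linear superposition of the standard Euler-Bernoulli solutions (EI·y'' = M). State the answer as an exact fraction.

y(12/5) = -16969/78125000 m

Load 1 — applied couple M₀=8 kN·m at a=8 m (b=L-a=4):
  y_1 = (R_Ax³/6 - M_Ax²/2)/EI  [x≤a] with R_A=8/9, M_A=8/3 = ((8/9)·(12/5)³/6 - (8/3)·(12/5)²/2)/200000 = -11/390625 m
Load 2 — applied couple M₀=3 kN·m at a=24/5 m (b=L-a=36/5):
  y_2 = (R_Ax³/6 - M_Ax²/2)/EI  [x≤a] with R_A=9/25, M_A=9/25 = ((9/25)·(12/5)³/6 - (9/25)·(12/5)²/2)/200000 = -81/78125000 m
Load 3 — point force P=15 kN at a=36/5 m (b=L-a=24/5):
  y_3 = -Pb²x²(3aL-(3a+b)x)/(6L³EI)  [x≤a] = -15·(24/5)²·(12/5)²·(3·(36/5)·12-(3·(36/5)+(24/5))·(12/5))/(6·12³·200000) = -1836/9765625 m
Superposition: y = Σ y_i = -16969/78125000 m ≈ -0.000217 m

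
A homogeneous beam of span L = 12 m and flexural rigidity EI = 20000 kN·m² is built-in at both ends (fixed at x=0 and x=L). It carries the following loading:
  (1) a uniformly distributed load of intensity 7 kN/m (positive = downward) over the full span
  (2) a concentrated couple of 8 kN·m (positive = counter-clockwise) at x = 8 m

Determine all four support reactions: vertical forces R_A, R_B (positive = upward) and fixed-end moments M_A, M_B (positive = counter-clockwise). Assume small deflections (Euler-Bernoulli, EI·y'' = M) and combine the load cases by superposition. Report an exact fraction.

Load 1 — uniform load w=7 kN/m over full span:
  R_A = wL/2 = 7·12/2 = 42 kN
  M_A = wL²/12 = 7·12²/12 = 84 kN·m
  R_B = wL/2 = 7·12/2 = 42 kN
  M_B = -wL²/12 = -7·12²/12 = -84 kN·m
Load 2 — applied couple M₀=8 kN·m at a=8 m (b=L-a=4):
  R_A = 6M₀ab/L³ = 6·8·8·4/12³ = 8/9 kN
  M_A = M₀b(2a-b)/L² = 8·4·(2·8-4)/12² = 8/3 kN·m
  R_B = -6M₀ab/L³ = -6·8·8·4/12³ = -8/9 kN
  M_B = M₀a(2b-a)/L² = 8·8·(2·4-8)/12² = 0 kN·m
Superposition: R_A = 386/9 kN, M_A = 260/3 kN·m, R_B = 370/9 kN, M_B = -84 kN·m

R_A = 386/9 kN, M_A = 260/3 kN·m, R_B = 370/9 kN, M_B = -84 kN·m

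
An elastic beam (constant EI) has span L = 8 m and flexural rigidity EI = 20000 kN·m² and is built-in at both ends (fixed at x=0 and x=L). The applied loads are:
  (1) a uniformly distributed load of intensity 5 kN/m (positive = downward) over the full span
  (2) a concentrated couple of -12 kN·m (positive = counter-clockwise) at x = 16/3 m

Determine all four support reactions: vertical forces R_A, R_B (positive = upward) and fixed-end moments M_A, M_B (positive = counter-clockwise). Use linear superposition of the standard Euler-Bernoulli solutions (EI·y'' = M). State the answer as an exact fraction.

Load 1 — uniform load w=5 kN/m over full span:
  R_A = wL/2 = 5·8/2 = 20 kN
  M_A = wL²/12 = 5·8²/12 = 80/3 kN·m
  R_B = wL/2 = 5·8/2 = 20 kN
  M_B = -wL²/12 = -5·8²/12 = -80/3 kN·m
Load 2 — applied couple M₀=-12 kN·m at a=16/3 m (b=L-a=8/3):
  R_A = 6M₀ab/L³ = 6·(-12)·(16/3)·(8/3)/8³ = -2 kN
  M_A = M₀b(2a-b)/L² = (-12)·(8/3)·(2·(16/3)-(8/3))/8² = -4 kN·m
  R_B = -6M₀ab/L³ = -6·(-12)·(16/3)·(8/3)/8³ = 2 kN
  M_B = M₀a(2b-a)/L² = (-12)·(16/3)·(2·(8/3)-(16/3))/8² = 0 kN·m
Superposition: R_A = 18 kN, M_A = 68/3 kN·m, R_B = 22 kN, M_B = -80/3 kN·m

R_A = 18 kN, M_A = 68/3 kN·m, R_B = 22 kN, M_B = -80/3 kN·m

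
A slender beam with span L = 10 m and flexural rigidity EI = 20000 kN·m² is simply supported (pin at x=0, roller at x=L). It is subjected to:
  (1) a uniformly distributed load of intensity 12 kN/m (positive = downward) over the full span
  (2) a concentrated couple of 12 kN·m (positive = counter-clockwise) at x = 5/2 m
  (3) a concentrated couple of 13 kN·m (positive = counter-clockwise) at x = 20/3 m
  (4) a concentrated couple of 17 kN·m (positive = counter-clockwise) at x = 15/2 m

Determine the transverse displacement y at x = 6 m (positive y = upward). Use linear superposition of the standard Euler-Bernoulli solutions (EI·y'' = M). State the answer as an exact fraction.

Load 1 — uniform load w=12 kN/m over full span:
  y_1 = -wx(L³-2Lx²+x³)/(24EI) = -12·6·(10³-2·10·6²+6³)/(24·20000) = -93/1250 m
Load 2 — applied couple M₀=12 kN·m at a=5/2 m (b=L-a=15/2):
  y_2 = (M₀x³/(6L)-M₀(x-a)²/2+C₁x)/EI  [x>a] with C₁=M₀(3b²-L²)/(6L)=55/4 = (12·6³/(6·10)-12·(6-(5/2))²/2+(55/4)·6)/20000 = 261/100000 m
Load 3 — applied couple M₀=13 kN·m at a=20/3 m (b=L-a=10/3):
  y_3 = (M₀x³/(6L)+C₁x)/EI  [x≤a] with C₁=M₀(3b²-L²)/(6L)=-130/9 = (13·6³/(6·10)+(-130/9)·6)/20000 = -299/150000 m
Load 4 — applied couple M₀=17 kN·m at a=15/2 m (b=L-a=5/2):
  y_4 = (M₀x³/(6L)+C₁x)/EI  [x≤a] with C₁=M₀(3b²-L²)/(6L)=-1105/48 = (17·6³/(6·10)+(-1105/48)·6)/20000 = -3077/800000 m
Superposition: y = Σ y_i = -186311/2400000 m ≈ -0.077630 m

y(6) = -186311/2400000 m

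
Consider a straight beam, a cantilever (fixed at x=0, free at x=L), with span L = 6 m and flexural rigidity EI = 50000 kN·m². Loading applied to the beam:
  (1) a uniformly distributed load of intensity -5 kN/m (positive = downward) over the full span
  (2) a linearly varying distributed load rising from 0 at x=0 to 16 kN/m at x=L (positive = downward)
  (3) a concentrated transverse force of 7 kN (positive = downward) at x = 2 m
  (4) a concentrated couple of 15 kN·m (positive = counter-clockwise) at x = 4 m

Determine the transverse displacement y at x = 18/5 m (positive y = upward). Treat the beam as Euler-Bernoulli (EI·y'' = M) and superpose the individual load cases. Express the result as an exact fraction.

y(18/5) = -1298741/146484375 m

Load 1 — uniform load w=-5 kN/m over full span:
  y_1 = -wx²(x²-4Lx+6L²)/(24EI) = -(-5)·(18/5)²·((18/5)²-4·6·(18/5)+6·6²)/(24·50000) = 24057/3125000 m
Load 2 — triangular load w₀=16 kN/m (0→w₀ over full span):
  y_2 = (w₀Lx³/12-w₀L²x²/6-w₀x⁵/(120L))/EI = (16·6·(18/5)³/12-16·6²·(18/5)²/6-16·(18/5)⁵/(120·6))/50000 = -863622/48828125 m
Load 3 — point force P=7 kN at a=2 m (b=L-a=4):
  y_3 = -Pa²(3x-a)/(6EI)  [x>a] = -7·2²·(3·(18/5)-2)/(6·50000) = -77/93750 m
Load 4 — applied couple M₀=15 kN·m at a=4 m (b=L-a=2):
  y_4 = M₀x²/(2EI)  [x≤a] = 15·(18/5)²/(2·50000) = 243/125000 m
Superposition: y = Σ y_i = -1298741/146484375 m ≈ -0.008866 m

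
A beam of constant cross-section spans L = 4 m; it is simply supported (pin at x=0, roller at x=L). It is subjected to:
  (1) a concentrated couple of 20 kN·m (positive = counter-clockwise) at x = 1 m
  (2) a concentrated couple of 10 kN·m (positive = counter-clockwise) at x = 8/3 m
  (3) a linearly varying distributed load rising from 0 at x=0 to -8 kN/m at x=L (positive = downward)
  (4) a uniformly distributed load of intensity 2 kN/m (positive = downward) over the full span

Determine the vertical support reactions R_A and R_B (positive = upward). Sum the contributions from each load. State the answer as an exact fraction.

R_A = 37/6 kN, R_B = -85/6 kN

Load 1 — applied couple M₀=20 kN·m at a=1 m (b=L-a=3):
  R_A = M₀/L = 20/4 = 5 kN
  R_B = -M₀/L = -20/4 = -5 kN
Load 2 — applied couple M₀=10 kN·m at a=8/3 m (b=L-a=4/3):
  R_A = M₀/L = 10/4 = 5/2 kN
  R_B = -M₀/L = -10/4 = -5/2 kN
Load 3 — triangular load w₀=-8 kN/m (0→w₀ over full span):
  R_A = w₀L/6 = (-8)·4/6 = -16/3 kN
  R_B = w₀L/3 = (-8)·4/3 = -32/3 kN
Load 4 — uniform load w=2 kN/m over full span:
  R_A = wL/2 = 2·4/2 = 4 kN
  R_B = wL/2 = 2·4/2 = 4 kN
Superposition: R_A = 37/6 kN, R_B = -85/6 kN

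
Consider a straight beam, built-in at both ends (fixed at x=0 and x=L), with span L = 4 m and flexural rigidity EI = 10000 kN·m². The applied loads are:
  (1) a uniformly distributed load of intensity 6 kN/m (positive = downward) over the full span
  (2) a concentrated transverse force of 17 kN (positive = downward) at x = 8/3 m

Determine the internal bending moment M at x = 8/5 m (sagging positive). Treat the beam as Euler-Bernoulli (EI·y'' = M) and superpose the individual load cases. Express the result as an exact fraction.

Load 1 — uniform load w=6 kN/m over full span:
  M_1 = wLx/2 - wL²/12 - wx²/2 = 6·4·(8/5)/2 - 6·4²/12 - 6·(8/5)²/2 = 88/25 kN·m
Load 2 — point force P=17 kN at a=8/3 m (b=L-a=4/3):
  M_2 = Pb²(3a+b)x/L³ - Pab²/L²  [x≤a] = 17·(4/3)²·(3·(8/3)+(4/3))·(8/5)/4³ - 17·(8/3)·(4/3)²/4² = 272/135 kN·m
Superposition: M = Σ M_i = 3736/675 kN·m ≈ 5.534815 kN·m

M(8/5) = 3736/675 kN·m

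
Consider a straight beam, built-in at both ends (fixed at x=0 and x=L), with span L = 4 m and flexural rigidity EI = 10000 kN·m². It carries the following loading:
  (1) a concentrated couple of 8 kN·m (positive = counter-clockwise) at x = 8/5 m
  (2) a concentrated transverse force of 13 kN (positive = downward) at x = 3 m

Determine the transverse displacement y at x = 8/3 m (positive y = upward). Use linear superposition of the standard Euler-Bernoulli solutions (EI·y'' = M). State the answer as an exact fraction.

Load 1 — applied couple M₀=8 kN·m at a=8/5 m (b=L-a=12/5):
  y_1 = (R_Ax³/6 - M_Ax²/2 - M₀(x-a)²/2)/EI  [x>a] with R_A=72/25, M_A=24/25 = ((72/25)·(8/3)³/6 - (24/25)·(8/3)²/2 - 8·((8/3)-(8/5))²/2)/10000 = 16/140625 m
Load 2 — point force P=13 kN at a=3 m (b=L-a=1):
  y_2 = -Pb²x²(3aL-(3a+b)x)/(6L³EI)  [x≤a] = -13·1²·(8/3)²·(3·3·4-(3·3+1)·(8/3))/(6·4³·10000) = -91/405000 m
Superposition: y = Σ y_i = -1123/10125000 m ≈ -0.000111 m

y(8/3) = -1123/10125000 m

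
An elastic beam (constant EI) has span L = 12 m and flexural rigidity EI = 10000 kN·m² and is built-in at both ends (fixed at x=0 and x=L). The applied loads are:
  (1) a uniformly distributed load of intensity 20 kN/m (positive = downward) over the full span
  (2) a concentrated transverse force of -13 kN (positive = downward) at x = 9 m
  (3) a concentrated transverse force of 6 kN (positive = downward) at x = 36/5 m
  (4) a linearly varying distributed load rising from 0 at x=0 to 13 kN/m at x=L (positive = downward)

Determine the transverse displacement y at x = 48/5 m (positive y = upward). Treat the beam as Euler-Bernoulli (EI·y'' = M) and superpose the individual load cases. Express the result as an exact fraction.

Load 1 — uniform load w=20 kN/m over full span:
  y_1 = -wx²(L-x)²/(24EI) = -20·(48/5)²·(12-(48/5))²/(24·10000) = -3456/78125 m
Load 2 — point force P=-13 kN at a=9 m (b=L-a=3):
  y_2 = -Pa²(L-x)²(3bL-(3b+a)(L-x))/(6L³EI)  [x>a] = -(-13)·9²·(12-(48/5))²·(3·3·12-(3·3+9)·(12-(48/5)))/(6·12³·10000) = 9477/2500000 m
Load 3 — point force P=6 kN at a=36/5 m (b=L-a=24/5):
  y_3 = -Pa²(L-x)²(3bL-(3b+a)(L-x))/(6L³EI)  [x>a] = -6·(36/5)²·(12-(48/5))²·(3·(24/5)·12-(3·(24/5)+(36/5))·(12-(48/5)))/(6·12³·10000) = -20412/9765625 m
Load 4 — triangular load w₀=13 kN/m (0→w₀ over full span):
  y_4 = -w₀x²(L-x)²(x+2L)/(120LEI) = -13·(48/5)²·(12-(48/5))²·((48/5)+2·12)/(120·12·10000) = -157248/9765625 m
Superposition: y = Σ y_i = -3664899/62500000 m ≈ -0.058638 m

y(48/5) = -3664899/62500000 m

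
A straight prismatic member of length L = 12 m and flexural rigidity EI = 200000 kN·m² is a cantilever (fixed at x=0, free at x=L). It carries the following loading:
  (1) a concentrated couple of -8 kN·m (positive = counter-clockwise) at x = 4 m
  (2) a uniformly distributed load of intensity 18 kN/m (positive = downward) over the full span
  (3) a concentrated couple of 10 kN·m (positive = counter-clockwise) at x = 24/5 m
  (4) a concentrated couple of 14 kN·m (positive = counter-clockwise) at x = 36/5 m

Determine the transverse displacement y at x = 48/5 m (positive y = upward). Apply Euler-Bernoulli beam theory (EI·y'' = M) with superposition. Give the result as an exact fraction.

y(48/5) = -1309847/7812500 m

Load 1 — applied couple M₀=-8 kN·m at a=4 m (b=L-a=8):
  y_1 = M₀a(2x-a)/(2EI)  [x>a] = (-8)·4·(2·(48/5)-4)/(2·200000) = -19/15625 m
Load 2 — uniform load w=18 kN/m over full span:
  y_2 = -wx²(x²-4Lx+6L²)/(24EI) = -18·(48/5)²·((48/5)²-4·12·(48/5)+6·12²)/(24·200000) = -334368/1953125 m
Load 3 — applied couple M₀=10 kN·m at a=24/5 m (b=L-a=36/5):
  y_3 = M₀a(2x-a)/(2EI)  [x>a] = 10·(24/5)·(2·(48/5)-(24/5))/(2·200000) = 27/15625 m
Load 4 — applied couple M₀=14 kN·m at a=36/5 m (b=L-a=24/5):
  y_4 = M₀a(2x-a)/(2EI)  [x>a] = 14·(36/5)·(2·(48/5)-(36/5))/(2·200000) = 189/62500 m
Superposition: y = Σ y_i = -1309847/7812500 m ≈ -0.167660 m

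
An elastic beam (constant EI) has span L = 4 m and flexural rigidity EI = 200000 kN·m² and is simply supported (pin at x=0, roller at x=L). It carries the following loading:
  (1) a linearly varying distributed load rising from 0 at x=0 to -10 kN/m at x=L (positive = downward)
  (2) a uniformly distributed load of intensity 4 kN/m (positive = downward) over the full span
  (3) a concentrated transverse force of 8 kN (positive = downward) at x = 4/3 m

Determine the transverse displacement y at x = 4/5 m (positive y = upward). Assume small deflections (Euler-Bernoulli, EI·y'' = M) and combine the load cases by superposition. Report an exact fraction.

Load 1 — triangular load w₀=-10 kN/m (0→w₀ over full span):
  y_1 = -w₀x(7L⁴-10L²x²+3x⁴)/(360LEI) = -(-10)·(4/5)·(7·4⁴-10·4²·(4/5)²+3·(4/5)⁴)/(360·4·200000) = 1376/29296875 m
Load 2 — uniform load w=4 kN/m over full span:
  y_2 = -wx(L³-2Lx²+x³)/(24EI) = -4·(4/5)·(4³-2·4·(4/5)²+(4/5)³)/(24·200000) = -232/5859375 m
Load 3 — point force P=8 kN at a=4/3 m (b=L-a=8/3):
  y_3 = -Pbx(L²-b²-x²)/(6LEI)  [x≤a] = -8·(8/3)·(4/5)·(4²-(8/3)²-(4/5)²)/(6·4·200000) = -928/31640625 m
Superposition: y = Σ y_i = -17368/791015625 m ≈ -0.000022 m

y(4/5) = -17368/791015625 m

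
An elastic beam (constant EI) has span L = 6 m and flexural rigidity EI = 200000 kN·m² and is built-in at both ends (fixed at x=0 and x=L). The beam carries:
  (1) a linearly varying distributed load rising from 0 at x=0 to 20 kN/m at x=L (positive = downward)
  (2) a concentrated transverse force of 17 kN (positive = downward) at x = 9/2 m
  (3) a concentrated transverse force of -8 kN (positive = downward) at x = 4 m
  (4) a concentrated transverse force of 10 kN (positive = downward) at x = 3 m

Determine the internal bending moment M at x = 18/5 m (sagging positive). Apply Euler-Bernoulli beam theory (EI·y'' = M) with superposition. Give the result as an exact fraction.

Load 1 — triangular load w₀=20 kN/m (0→w₀ over full span):
  M_1 = 3w₀Lx/20 - w₀L²/30 - w₀x³/(6L) = 3·20·6·(18/5)/20 - 20·6²/30 - 20·(18/5)³/(6·6) = 372/25 kN·m
Load 2 — point force P=17 kN at a=9/2 m (b=L-a=3/2):
  M_2 = Pb²(3a+b)x/L³ - Pab²/L²  [x≤a] = 17·(3/2)²·(3·(9/2)+(3/2))·(18/5)/6³ - 17·(9/2)·(3/2)²/6² = 153/32 kN·m
Load 3 — point force P=-8 kN at a=4 m (b=L-a=2):
  M_3 = Pb²(3a+b)x/L³ - Pab²/L²  [x≤a] = (-8)·2²·(3·4+2)·(18/5)/6³ - (-8)·4·2²/6² = -176/45 kN·m
Load 4 — point force P=10 kN at a=3 m (b=L-a=3):
  M_4 = Pa²(a+3b)(L-x)/L³ - Pa²b/L²  [x>a] = 10·3²·(3+3·3)·(6-(18/5))/6³ - 10·3²·3/6² = 9/2 kN·m
Superposition: M = Σ M_i = 145801/7200 kN·m ≈ 20.250139 kN·m

M(18/5) = 145801/7200 kN·m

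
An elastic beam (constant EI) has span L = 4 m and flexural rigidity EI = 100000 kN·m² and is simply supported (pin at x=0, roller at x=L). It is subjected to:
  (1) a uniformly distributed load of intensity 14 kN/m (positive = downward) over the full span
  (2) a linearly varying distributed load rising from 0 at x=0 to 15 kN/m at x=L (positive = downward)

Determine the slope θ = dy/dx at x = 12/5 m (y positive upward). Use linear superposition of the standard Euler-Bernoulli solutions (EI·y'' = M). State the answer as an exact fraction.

θ(12/5) = 1/6250 rad

Load 1 — uniform load w=14 kN/m over full span:
  θ_1 = -w(L³-6Lx²+4x³)/(24EI) = -14·(4³-6·4·(12/5)²+4·(12/5)³)/(24·100000) = 259/2343750 rad
Load 2 — triangular load w₀=15 kN/m (0→w₀ over full span):
  θ_2 = -w₀(7L⁴-30L²x²+15x⁴)/(360LEI) = -15·(7·4⁴-30·4²·(12/5)²+15·(12/5)⁴)/(360·4·100000) = 58/1171875 rad
Superposition: θ = Σ θ_i = 1/6250 rad ≈ 0.000160 rad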